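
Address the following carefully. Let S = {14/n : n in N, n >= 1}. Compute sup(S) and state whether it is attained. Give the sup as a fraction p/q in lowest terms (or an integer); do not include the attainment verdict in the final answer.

Analysis:
- Values: 14, 7, 14/3, 7/2, ... strictly decreasing.
- The maximum is 14 (n=1); sup = 14 (attained).
- The set is bounded below by 0; 14/n -> 0 so 0 is the greatest lower bound.
- 0 is not in the set, so inf = 0 is not attained.
Conclusion: sup(S) = 14, attained in S.

14


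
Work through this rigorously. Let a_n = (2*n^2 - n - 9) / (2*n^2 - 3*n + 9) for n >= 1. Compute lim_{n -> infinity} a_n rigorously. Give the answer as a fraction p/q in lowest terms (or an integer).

Divide numerator and denominator by n^2, the highest power:
numerator / n^2 = 2 - 1/n - 9/n^2
denominator / n^2 = 2 - 3/n + 9/n^2
As n -> infinity, all terms of the form c/n^k (k >= 1) tend to 0.
So numerator / n^2 -> 2 and denominator / n^2 -> 2.
Therefore lim a_n = 1.

1


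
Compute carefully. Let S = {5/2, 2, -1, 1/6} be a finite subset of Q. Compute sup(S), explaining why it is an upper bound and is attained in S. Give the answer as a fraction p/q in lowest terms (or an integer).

S is finite, so sup(S) = max(S).
Sorted decreasing:
5/2, 2, 1/6, -1
The extremum is 5/2.
For every x in S, x <= 5/2. And 5/2 is in S, so it is attained.
Therefore sup(S) = 5/2.

5/2


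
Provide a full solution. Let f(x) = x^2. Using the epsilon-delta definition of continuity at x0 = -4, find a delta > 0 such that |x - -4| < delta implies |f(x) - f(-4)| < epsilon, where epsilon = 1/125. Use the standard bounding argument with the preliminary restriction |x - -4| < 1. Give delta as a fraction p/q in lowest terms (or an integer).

Factor: |x^2 - (-4)^2| = |x - -4| * |x + -4|.
Impose |x - -4| < 1 first. Then |x + -4| = |(x - -4) + 2*(-4)| <= |x - -4| + 2*|-4| < 1 + 8 = 9.
So |x^2 - (-4)^2| < delta * 9.
We need delta * 9 <= 1/125, i.e. delta <= 1/125/9 = 1/1125.
Since 1/1125 < 1, this is tighter than 1; take delta = 1/1125.
So delta = 1/1125 works.

1/1125


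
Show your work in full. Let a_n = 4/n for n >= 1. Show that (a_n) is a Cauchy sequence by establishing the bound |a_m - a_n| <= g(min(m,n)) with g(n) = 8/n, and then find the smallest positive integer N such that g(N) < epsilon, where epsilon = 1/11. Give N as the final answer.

For any m, n >= 1, by the triangle inequality:
|a_m - a_n| = |4/m - 4/n| <= 4*1/m + 4*1/n <= 8/min(m,n).
So g(n) = 8/n bounds the Cauchy difference. Since g(n) -> 0, (a_n) is Cauchy.
Now solve g(N) < 1/11: 8/N < 1/11 <=> N > 8 / (1/11) = 88.
The smallest integer strictly greater than 88 is N = 89.
Check: g(89) = 8/89 = 8/89 < 1/11; g(88) = 1/11 >= 1/11. So N = 89.

89


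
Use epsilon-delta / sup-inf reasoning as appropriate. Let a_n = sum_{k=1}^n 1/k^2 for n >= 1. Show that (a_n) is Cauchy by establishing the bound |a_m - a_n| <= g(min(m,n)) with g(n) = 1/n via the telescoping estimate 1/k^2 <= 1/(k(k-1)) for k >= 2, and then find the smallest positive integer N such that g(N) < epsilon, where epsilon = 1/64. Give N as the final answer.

For m > n >= 1: |a_m - a_n| = sum_{k=n+1}^m 1/k^2.
Use 1/k^2 <= 1/(k(k-1)) = 1/(k-1) - 1/k for k >= 2:
sum_{k=n+1}^m 1/k^2 <= sum_{k=n+1}^m (1/(k-1) - 1/k) = 1/n - 1/m <= 1/n.
By symmetry the same bound holds with n,m swapped, so |a_m - a_n| <= 1/min(m,n) = g(min(m,n)). Since g(n) -> 0, (a_n) is Cauchy.
Now solve g(N) < 1/64: 1/N < 1/64 <=> N > 1/(1/64) = 64.
The smallest integer strictly greater than 64 is N = 65.
Check: g(65) = 1/65 < 1/64; g(64) = 1/64 >= 1/64. So N = 65.

65


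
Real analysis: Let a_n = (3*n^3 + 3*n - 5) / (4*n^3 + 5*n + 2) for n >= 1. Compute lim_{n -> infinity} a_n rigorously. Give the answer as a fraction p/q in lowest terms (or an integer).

Divide numerator and denominator by n^3, the highest power:
numerator / n^3 = 3 + 3/n^2 - 5/n^3
denominator / n^3 = 4 + 5/n^2 + 2/n^3
As n -> infinity, all terms of the form c/n^k (k >= 1) tend to 0.
So numerator / n^3 -> 3 and denominator / n^3 -> 4.
Therefore lim a_n = 3/4.

3/4


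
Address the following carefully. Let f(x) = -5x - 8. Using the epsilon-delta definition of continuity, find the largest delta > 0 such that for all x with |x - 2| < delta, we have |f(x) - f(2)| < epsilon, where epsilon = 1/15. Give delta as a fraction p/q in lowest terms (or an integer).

We compute f(2) = -5*(2) - 8 = -18.
|f(x) - f(2)| = |-5x - 8 - (-18)| = |-5(x - 2)| = 5|x - 2|.
We need 5|x - 2| < 1/15, i.e. |x - 2| < 1/15 / 5 = 1/75.
So any delta <= 1/75 works. Conversely, if delta > 1/75, then x = 2 + 1/75 satisfies |x - 2| = 1/75 < delta but |f(x) - f(2)| = 5 * 1/75 = 1/15, which is not < 1/15; so no larger delta works.
Hence the largest such delta is 1/75.

1/75


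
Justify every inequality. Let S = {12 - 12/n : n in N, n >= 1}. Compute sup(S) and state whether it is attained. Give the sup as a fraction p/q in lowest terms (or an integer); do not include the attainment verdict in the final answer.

Analysis:
- Values: 0, 6, 8, 9, ... strictly increasing.
- Minimum is 0 (n=1); inf = 0 (attained).
- 12 - 12/n -> 12 from below; sup = 12, not attained.
Conclusion: sup(S) = 12, not attained in S.

12


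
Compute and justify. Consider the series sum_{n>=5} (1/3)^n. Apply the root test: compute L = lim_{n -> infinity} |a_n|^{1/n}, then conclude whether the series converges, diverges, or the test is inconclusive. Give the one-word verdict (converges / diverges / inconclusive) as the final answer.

Let a_n denote the general term. Form |a_n|^(1/n) and simplify:
|a_n|^(1/n) = 1/3
Take the limit as n -> infinity: L = 1/3.
Since L = 1/3 < 1, the root test implies convergence.

converges


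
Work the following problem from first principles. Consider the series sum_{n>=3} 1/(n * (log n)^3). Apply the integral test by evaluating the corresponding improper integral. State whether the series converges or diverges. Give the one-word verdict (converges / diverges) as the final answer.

Let f(x) = 1/(x*log(x)^3). Then f is positive, continuous, and decreasing on [3, infinity), so the integral test applies.
Compute the improper integral int_{3}^infinity f(x) dx:
  antiderivative F(x) = -1/(2*log(x)^2).
  F(x) -> 0 as x -> infinity.  int = 0 - F(3) = 1/(2*log(3)^2) < infinity. By the integral test, the series converges.

converges


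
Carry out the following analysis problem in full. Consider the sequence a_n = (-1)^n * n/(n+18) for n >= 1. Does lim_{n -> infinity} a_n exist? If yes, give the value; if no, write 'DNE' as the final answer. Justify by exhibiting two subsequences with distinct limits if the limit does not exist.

Examine the behaviour of a_n along subsequences.
a_{2k} = 2k/(2k+18) -> 1. a_{2k+1} = -(2k+1)/(2k+19) -> -1.
Since these two subsequential limits are 1 and -1, distinct, the full sequence cannot converge (a convergent sequence has all subsequences tending to the same limit). So lim a_n does not exist.

DNE


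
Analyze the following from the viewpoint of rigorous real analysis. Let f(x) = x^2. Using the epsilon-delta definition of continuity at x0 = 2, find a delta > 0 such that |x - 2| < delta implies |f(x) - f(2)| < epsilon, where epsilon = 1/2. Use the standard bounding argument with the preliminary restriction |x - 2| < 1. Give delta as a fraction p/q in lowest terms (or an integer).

Factor: |x^2 - (2)^2| = |x - 2| * |x + 2|.
Impose |x - 2| < 1 first. Then |x + 2| = |(x - 2) + 2*(2)| <= |x - 2| + 2*|2| < 1 + 4 = 5.
So |x^2 - (2)^2| < delta * 5.
We need delta * 5 <= 1/2, i.e. delta <= 1/2/5 = 1/10.
Since 1/10 < 1, this is tighter than 1; take delta = 1/10.
So delta = 1/10 works.

1/10


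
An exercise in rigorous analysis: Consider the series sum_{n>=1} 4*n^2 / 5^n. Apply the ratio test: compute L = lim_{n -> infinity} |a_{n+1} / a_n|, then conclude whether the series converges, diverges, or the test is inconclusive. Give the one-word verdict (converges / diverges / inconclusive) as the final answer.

Let a_n denote the general term. Form the ratio a_{n+1}/a_n and simplify:
a_{n+1}/a_n = (n + 1)^2/(5*n^2)
Take the limit as n -> infinity: L = 1/5.
Since L = 1/5 < 1, the ratio test implies the series converges.

converges


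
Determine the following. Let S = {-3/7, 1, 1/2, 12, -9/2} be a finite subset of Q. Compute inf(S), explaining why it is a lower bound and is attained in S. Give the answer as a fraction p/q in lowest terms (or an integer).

S is finite, so inf(S) = min(S).
Sorted increasing:
-9/2, -3/7, 1/2, 1, 12
The extremum is -9/2.
For every x in S, x >= -9/2. And -9/2 is in S, so it is attained.
Therefore inf(S) = -9/2.

-9/2


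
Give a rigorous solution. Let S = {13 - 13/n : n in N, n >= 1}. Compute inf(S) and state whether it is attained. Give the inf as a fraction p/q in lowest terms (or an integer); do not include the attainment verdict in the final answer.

Analysis:
- Values: 0, 13/2, 26/3, 39/4, ... strictly increasing.
- Minimum is 0 (n=1); inf = 0 (attained).
- 13 - 13/n -> 13 from below; sup = 13, not attained.
Conclusion: inf(S) = 0, attained in S.

0


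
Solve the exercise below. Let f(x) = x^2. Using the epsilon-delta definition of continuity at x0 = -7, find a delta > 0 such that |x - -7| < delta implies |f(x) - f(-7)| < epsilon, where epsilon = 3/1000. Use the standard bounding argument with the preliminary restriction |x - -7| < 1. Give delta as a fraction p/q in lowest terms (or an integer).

Factor: |x^2 - (-7)^2| = |x - -7| * |x + -7|.
Impose |x - -7| < 1 first. Then |x + -7| = |(x - -7) + 2*(-7)| <= |x - -7| + 2*|-7| < 1 + 14 = 15.
So |x^2 - (-7)^2| < delta * 15.
We need delta * 15 <= 3/1000, i.e. delta <= 3/1000/15 = 1/5000.
Since 1/5000 < 1, this is tighter than 1; take delta = 1/5000.
So delta = 1/5000 works.

1/5000


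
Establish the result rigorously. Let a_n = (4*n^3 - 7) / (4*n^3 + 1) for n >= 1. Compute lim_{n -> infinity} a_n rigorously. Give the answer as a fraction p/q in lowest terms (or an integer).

Divide numerator and denominator by n^3, the highest power:
numerator / n^3 = 4 - 7/n^3
denominator / n^3 = 4 + n^(-3)
As n -> infinity, all terms of the form c/n^k (k >= 1) tend to 0.
So numerator / n^3 -> 4 and denominator / n^3 -> 4.
Therefore lim a_n = 1.

1


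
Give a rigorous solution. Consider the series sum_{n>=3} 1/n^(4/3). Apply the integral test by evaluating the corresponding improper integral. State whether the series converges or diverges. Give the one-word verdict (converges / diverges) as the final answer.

Let f(x) = x^(-4/3). Then f is positive, continuous, and decreasing on [3, infinity), so the integral test applies.
Compute the improper integral int_{3}^infinity f(x) dx:
  antiderivative F(x) = -3/x^(1/3).
  As x -> infinity, F(x) -> 0 (since p = 4/3 > 1).
  So int = F(infinity) - F(3) = 0 - (-3^(2/3)) = 3^(2/3).
  Finite, so by the integral test, the series converges.

converges


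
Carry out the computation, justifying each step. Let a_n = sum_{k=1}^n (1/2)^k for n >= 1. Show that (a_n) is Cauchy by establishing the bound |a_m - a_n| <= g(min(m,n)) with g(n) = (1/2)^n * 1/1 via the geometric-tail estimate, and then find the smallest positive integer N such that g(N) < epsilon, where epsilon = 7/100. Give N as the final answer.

For m > n >= 1: |a_m - a_n| = sum_{k=n+1}^m (1/2)^k < sum_{k=n+1}^infinity (1/2)^k = (1/2)^(n+1) / (1 - 1/2) = (1/2)^n * (1/2) * (2/1) = (1/2)^n * 1/1.
So g(n) = (1/2)^n / 1. Since g(n) -> 0, (a_n) is Cauchy.
Now solve g(N) < 7/100: (1/2)^N / 1 < 7/100 <=> 2^N > 1 / (1 * 7/100) = 100/7.
Check powers of 2: 2^3 = 8 <= 100/7, 2^4 = 16 > 100/7.
So the smallest such N is 4. Check: g(4) = 1/(1 * 16) = 1/16 < 7/100.

4


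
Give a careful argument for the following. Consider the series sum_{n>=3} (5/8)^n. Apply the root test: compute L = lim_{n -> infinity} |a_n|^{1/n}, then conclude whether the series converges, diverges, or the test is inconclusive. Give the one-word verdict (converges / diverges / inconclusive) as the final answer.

Let a_n denote the general term. Form |a_n|^(1/n) and simplify:
|a_n|^(1/n) = 5/8
Take the limit as n -> infinity: L = 5/8.
Since L = 5/8 < 1, the root test implies convergence.

converges


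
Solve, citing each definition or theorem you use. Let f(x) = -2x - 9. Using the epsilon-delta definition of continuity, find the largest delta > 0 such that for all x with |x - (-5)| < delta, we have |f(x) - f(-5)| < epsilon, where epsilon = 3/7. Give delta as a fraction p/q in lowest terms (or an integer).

We compute f(-5) = -2*(-5) - 9 = 1.
|f(x) - f(-5)| = |-2x - 9 - (1)| = |-2(x - (-5))| = 2|x - (-5)|.
We need 2|x - (-5)| < 3/7, i.e. |x - (-5)| < 3/7 / 2 = 3/14.
So any delta <= 3/14 works. Conversely, if delta > 3/14, then x = -5 + 3/14 satisfies |x - (-5)| = 3/14 < delta but |f(x) - f(-5)| = 2 * 3/14 = 3/7, which is not < 3/7; so no larger delta works.
Hence the largest such delta is 3/14.

3/14


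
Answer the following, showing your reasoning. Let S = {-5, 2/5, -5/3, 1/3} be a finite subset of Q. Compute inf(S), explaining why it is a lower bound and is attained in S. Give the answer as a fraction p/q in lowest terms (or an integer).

S is finite, so inf(S) = min(S).
Sorted increasing:
-5, -5/3, 1/3, 2/5
The extremum is -5.
For every x in S, x >= -5. And -5 is in S, so it is attained.
Therefore inf(S) = -5.

-5


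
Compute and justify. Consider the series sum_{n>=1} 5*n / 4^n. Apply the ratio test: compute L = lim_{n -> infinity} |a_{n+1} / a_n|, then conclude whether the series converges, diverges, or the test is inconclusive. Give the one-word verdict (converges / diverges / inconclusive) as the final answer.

Let a_n denote the general term. Form the ratio a_{n+1}/a_n and simplify:
a_{n+1}/a_n = (n + 1)/(4*n)
Take the limit as n -> infinity: L = 1/4.
Since L = 1/4 < 1, the ratio test implies the series converges.

converges


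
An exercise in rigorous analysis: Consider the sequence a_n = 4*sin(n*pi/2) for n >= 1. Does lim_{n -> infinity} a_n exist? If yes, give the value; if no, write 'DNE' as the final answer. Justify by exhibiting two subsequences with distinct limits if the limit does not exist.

Examine the behaviour of a_n along subsequences.
a_{4k+1} = 4*sin(pi/2 + 2k*pi) = 4 -> 4. a_{4k+3} = 4*sin(3pi/2 + 2k*pi) = -4 -> -4.
Since these two subsequential limits are 4 and -4, distinct, the full sequence cannot converge (a convergent sequence has all subsequences tending to the same limit). So lim a_n does not exist.

DNE


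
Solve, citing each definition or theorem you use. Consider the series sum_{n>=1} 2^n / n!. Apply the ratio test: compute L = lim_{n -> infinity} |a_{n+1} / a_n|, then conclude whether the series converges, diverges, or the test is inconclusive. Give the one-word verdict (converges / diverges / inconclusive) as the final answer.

Let a_n denote the general term. Form the ratio a_{n+1}/a_n and simplify:
a_{n+1}/a_n = 2/(n + 1)
Take the limit as n -> infinity: L = 0.
Since L = 0 < 1, the ratio test implies the series converges.

converges


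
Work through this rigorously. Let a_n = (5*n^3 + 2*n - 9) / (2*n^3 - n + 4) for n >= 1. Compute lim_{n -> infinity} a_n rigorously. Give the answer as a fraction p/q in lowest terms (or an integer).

Divide numerator and denominator by n^3, the highest power:
numerator / n^3 = 5 + 2/n^2 - 9/n^3
denominator / n^3 = 2 - 1/n^2 + 4/n^3
As n -> infinity, all terms of the form c/n^k (k >= 1) tend to 0.
So numerator / n^3 -> 5 and denominator / n^3 -> 2.
Therefore lim a_n = 5/2.

5/2


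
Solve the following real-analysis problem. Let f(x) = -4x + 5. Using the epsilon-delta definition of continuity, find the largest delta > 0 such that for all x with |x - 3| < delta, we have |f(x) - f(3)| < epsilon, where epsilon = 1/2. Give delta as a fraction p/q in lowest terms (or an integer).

We compute f(3) = -4*(3) + 5 = -7.
|f(x) - f(3)| = |-4x + 5 - (-7)| = |-4(x - 3)| = 4|x - 3|.
We need 4|x - 3| < 1/2, i.e. |x - 3| < 1/2 / 4 = 1/8.
So any delta <= 1/8 works. Conversely, if delta > 1/8, then x = 3 + 1/8 satisfies |x - 3| = 1/8 < delta but |f(x) - f(3)| = 4 * 1/8 = 1/2, which is not < 1/2; so no larger delta works.
Hence the largest such delta is 1/8.

1/8


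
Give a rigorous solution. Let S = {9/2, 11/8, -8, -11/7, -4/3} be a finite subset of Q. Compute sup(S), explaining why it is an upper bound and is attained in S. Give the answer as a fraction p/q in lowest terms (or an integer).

S is finite, so sup(S) = max(S).
Sorted decreasing:
9/2, 11/8, -4/3, -11/7, -8
The extremum is 9/2.
For every x in S, x <= 9/2. And 9/2 is in S, so it is attained.
Therefore sup(S) = 9/2.

9/2


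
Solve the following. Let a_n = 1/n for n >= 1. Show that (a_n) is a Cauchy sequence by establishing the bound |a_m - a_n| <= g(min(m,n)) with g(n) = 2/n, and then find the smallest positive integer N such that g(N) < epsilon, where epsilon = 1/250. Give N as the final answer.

For any m, n >= 1, by the triangle inequality:
|a_m - a_n| = |1/m - 1/n| <= 1/m + 1/n <= 2/min(m,n).
So g(n) = 2/n bounds the Cauchy difference. Since g(n) -> 0, (a_n) is Cauchy.
Now solve g(N) < 1/250: 2/N < 1/250 <=> N > 2 / (1/250) = 500.
The smallest integer strictly greater than 500 is N = 501.
Check: g(501) = 2/501 = 2/501 < 1/250; g(500) = 1/250 >= 1/250. So N = 501.

501


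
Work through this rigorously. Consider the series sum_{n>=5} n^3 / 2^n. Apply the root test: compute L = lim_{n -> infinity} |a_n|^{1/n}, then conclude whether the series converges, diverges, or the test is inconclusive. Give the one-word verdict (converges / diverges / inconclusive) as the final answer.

Let a_n denote the general term. Form |a_n|^(1/n) and simplify:
|a_n|^(1/n) = n^(3/n)/2
Take the limit as n -> infinity: L = 1/2.
Since L = 1/2 < 1, the root test implies convergence.

converges


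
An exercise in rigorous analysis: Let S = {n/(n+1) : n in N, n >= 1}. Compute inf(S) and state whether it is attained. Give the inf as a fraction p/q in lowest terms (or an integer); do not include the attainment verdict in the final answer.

Analysis:
- Values: 1/2, 2/3, 3/4, 4/5, ... strictly increasing.
- Minimum is 1/2 (n=1); inf = 1/2 (attained).
- n/(n+1) = 1 - 1/(n+1) -> 1 from below as n -> infinity, and never equals 1.
- So sup = 1 (not attained).
Conclusion: inf(S) = 1/2, attained in S.

1/2


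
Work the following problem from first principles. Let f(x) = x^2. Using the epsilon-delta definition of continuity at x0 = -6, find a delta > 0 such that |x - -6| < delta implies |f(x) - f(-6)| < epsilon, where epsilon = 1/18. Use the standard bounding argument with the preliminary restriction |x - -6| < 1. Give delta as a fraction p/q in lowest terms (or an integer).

Factor: |x^2 - (-6)^2| = |x - -6| * |x + -6|.
Impose |x - -6| < 1 first. Then |x + -6| = |(x - -6) + 2*(-6)| <= |x - -6| + 2*|-6| < 1 + 12 = 13.
So |x^2 - (-6)^2| < delta * 13.
We need delta * 13 <= 1/18, i.e. delta <= 1/18/13 = 1/234.
Since 1/234 < 1, this is tighter than 1; take delta = 1/234.
So delta = 1/234 works.

1/234


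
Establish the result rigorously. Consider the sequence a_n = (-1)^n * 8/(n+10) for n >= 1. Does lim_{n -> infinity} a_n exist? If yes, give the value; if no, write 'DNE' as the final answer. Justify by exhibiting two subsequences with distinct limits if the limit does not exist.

Examine the behaviour of a_n along subsequences.
Even-n subsequence a_{2k} = 8/(2k+10) -> 0. Odd-n subsequence a_{2k+1} = -8/(2k+11) -> 0. Both tend to 0, which suggests the limit is 0; verify directly.
|a_n - 0| = 8/(n+10) < 8/n for every n >= 1.
Given epsilon > 0, choose a positive integer N > 8/epsilon. Then for all n >= N, |a_n| < 8/n <= 8/N < epsilon.
So by the definition of the limit, lim a_n exists and equals 0.

0


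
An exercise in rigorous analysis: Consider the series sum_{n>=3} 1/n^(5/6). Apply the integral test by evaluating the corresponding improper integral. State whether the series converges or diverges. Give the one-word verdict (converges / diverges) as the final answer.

Let f(x) = x^(-5/6). Then f is positive, continuous, and decreasing on [3, infinity), so the integral test applies.
Compute the improper integral int_{3}^infinity f(x) dx:
  antiderivative F(x) = 6*x^(1/6).
  As x -> infinity, F(x) -> infinity (since p = 5/6 < 1).
  So the integral diverges. By the integral test, the series diverges.

diverges


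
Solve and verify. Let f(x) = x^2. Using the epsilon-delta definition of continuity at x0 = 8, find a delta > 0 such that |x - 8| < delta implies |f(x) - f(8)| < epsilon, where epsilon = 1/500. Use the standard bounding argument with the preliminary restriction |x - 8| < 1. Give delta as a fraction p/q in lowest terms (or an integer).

Factor: |x^2 - (8)^2| = |x - 8| * |x + 8|.
Impose |x - 8| < 1 first. Then |x + 8| = |(x - 8) + 2*(8)| <= |x - 8| + 2*|8| < 1 + 16 = 17.
So |x^2 - (8)^2| < delta * 17.
We need delta * 17 <= 1/500, i.e. delta <= 1/500/17 = 1/8500.
Since 1/8500 < 1, this is tighter than 1; take delta = 1/8500.
So delta = 1/8500 works.

1/8500


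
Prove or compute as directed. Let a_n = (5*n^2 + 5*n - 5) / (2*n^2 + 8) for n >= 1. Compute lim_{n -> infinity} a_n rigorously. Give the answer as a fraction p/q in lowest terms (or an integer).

Divide numerator and denominator by n^2, the highest power:
numerator / n^2 = 5 + 5/n - 5/n^2
denominator / n^2 = 2 + 8/n^2
As n -> infinity, all terms of the form c/n^k (k >= 1) tend to 0.
So numerator / n^2 -> 5 and denominator / n^2 -> 2.
Therefore lim a_n = 5/2.

5/2


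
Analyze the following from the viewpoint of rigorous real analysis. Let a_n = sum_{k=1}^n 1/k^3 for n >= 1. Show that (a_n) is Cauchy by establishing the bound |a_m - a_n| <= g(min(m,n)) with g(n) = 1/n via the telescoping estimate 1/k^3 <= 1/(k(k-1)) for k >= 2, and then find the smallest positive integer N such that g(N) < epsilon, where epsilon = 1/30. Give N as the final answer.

For m > n >= 1: |a_m - a_n| = sum_{k=n+1}^m 1/k^3.
Use 1/k^3 <= 1/(k(k-1)) = 1/(k-1) - 1/k for k >= 2 (which holds since k^3 >= k^2 >= k(k-1) for k >= 2):
sum_{k=n+1}^m 1/k^3 <= sum_{k=n+1}^m (1/(k-1) - 1/k) = 1/n - 1/m <= 1/n.
By symmetry the same bound holds with n,m swapped, so |a_m - a_n| <= 1/min(m,n) = g(min(m,n)). Since g(n) -> 0, (a_n) is Cauchy.
Now solve g(N) < 1/30: 1/N < 1/30 <=> N > 1/(1/30) = 30.
The smallest integer strictly greater than 30 is N = 31.
Check: g(31) = 1/31 < 1/30; g(30) = 1/30 >= 1/30. So N = 31.

31


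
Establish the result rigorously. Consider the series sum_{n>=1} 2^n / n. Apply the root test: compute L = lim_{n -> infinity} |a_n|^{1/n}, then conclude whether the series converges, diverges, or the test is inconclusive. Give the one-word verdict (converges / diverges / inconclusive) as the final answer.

Let a_n denote the general term. Form |a_n|^(1/n) and simplify:
|a_n|^(1/n) = 2/n^(1/n)
Take the limit as n -> infinity: L = 2.
Since L = 2 > 1, the root test implies divergence.

diverges


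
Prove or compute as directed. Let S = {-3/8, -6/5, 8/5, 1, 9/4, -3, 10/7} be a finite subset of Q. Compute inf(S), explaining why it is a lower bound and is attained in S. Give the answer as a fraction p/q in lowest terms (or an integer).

S is finite, so inf(S) = min(S).
Sorted increasing:
-3, -6/5, -3/8, 1, 10/7, 8/5, 9/4
The extremum is -3.
For every x in S, x >= -3. And -3 is in S, so it is attained.
Therefore inf(S) = -3.

-3


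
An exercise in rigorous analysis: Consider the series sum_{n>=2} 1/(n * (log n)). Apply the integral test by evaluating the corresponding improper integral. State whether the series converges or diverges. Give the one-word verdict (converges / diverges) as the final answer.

Let f(x) = 1/(x*log(x)). Then f is positive, continuous, and decreasing on [2, infinity), so the integral test applies.
Compute the improper integral int_{2}^infinity f(x) dx:
  antiderivative F(x) = log(log(x)).
  F(x) = log(log(x)) -> infinity as x -> infinity. The integral diverges, so by the integral test, the series diverges.

diverges


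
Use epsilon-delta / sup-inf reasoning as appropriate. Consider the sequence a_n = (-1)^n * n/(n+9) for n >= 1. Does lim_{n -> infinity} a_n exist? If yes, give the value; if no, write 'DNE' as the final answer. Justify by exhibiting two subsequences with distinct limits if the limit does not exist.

Examine the behaviour of a_n along subsequences.
a_{2k} = 2k/(2k+9) -> 1. a_{2k+1} = -(2k+1)/(2k+10) -> -1.
Since these two subsequential limits are 1 and -1, distinct, the full sequence cannot converge (a convergent sequence has all subsequences tending to the same limit). So lim a_n does not exist.

DNE


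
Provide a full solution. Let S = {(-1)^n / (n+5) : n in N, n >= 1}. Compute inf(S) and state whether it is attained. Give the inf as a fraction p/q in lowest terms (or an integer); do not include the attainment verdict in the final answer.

Analysis:
- Values: -1/6, 1/7, -1/8, 1/9, -1/10, ...
- Positive terms (even n): 1/(2+5), 1/(4+5), ... decreasing -> max = 1/7 (n=2).
- Negative terms (odd n): -1/(1+5), -1/(3+5), ... increasing -> min = -1/6 (n=1).
- So sup = 1/7 (attained at n=2); inf = -1/6 (attained at n=1).
Conclusion: inf(S) = -1/6, attained in S.

-1/6


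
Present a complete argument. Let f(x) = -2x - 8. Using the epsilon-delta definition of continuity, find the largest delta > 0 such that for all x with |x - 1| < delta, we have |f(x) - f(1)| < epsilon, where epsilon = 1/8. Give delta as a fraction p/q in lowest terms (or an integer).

We compute f(1) = -2*(1) - 8 = -10.
|f(x) - f(1)| = |-2x - 8 - (-10)| = |-2(x - 1)| = 2|x - 1|.
We need 2|x - 1| < 1/8, i.e. |x - 1| < 1/8 / 2 = 1/16.
So any delta <= 1/16 works. Conversely, if delta > 1/16, then x = 1 + 1/16 satisfies |x - 1| = 1/16 < delta but |f(x) - f(1)| = 2 * 1/16 = 1/8, which is not < 1/8; so no larger delta works.
Hence the largest such delta is 1/16.

1/16


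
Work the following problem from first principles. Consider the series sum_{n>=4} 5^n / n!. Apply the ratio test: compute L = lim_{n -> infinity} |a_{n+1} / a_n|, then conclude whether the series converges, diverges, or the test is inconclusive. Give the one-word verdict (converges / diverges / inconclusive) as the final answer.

Let a_n denote the general term. Form the ratio a_{n+1}/a_n and simplify:
a_{n+1}/a_n = 5/(n + 1)
Take the limit as n -> infinity: L = 0.
Since L = 0 < 1, the ratio test implies the series converges.

converges


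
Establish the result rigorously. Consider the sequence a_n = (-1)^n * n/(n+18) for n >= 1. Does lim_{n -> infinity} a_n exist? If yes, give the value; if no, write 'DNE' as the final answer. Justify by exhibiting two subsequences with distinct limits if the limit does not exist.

Examine the behaviour of a_n along subsequences.
a_{2k} = 2k/(2k+18) -> 1. a_{2k+1} = -(2k+1)/(2k+19) -> -1.
Since these two subsequential limits are 1 and -1, distinct, the full sequence cannot converge (a convergent sequence has all subsequences tending to the same limit). So lim a_n does not exist.

DNE


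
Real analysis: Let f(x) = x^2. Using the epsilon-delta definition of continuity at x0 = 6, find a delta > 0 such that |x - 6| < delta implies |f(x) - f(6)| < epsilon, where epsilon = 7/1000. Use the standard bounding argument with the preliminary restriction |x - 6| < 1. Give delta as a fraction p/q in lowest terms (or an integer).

Factor: |x^2 - (6)^2| = |x - 6| * |x + 6|.
Impose |x - 6| < 1 first. Then |x + 6| = |(x - 6) + 2*(6)| <= |x - 6| + 2*|6| < 1 + 12 = 13.
So |x^2 - (6)^2| < delta * 13.
We need delta * 13 <= 7/1000, i.e. delta <= 7/1000/13 = 7/13000.
Since 7/13000 < 1, this is tighter than 1; take delta = 7/13000.
So delta = 7/13000 works.

7/13000


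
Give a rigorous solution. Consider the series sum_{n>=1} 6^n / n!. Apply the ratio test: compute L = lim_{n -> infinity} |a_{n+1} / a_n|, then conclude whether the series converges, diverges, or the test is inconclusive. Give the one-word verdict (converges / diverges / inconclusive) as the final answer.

Let a_n denote the general term. Form the ratio a_{n+1}/a_n and simplify:
a_{n+1}/a_n = 6/(n + 1)
Take the limit as n -> infinity: L = 0.
Since L = 0 < 1, the ratio test implies the series converges.

converges


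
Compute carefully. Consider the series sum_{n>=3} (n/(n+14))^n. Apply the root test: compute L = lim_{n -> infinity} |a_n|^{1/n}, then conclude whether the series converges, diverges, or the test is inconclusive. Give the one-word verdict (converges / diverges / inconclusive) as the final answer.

Let a_n denote the general term. Form |a_n|^(1/n) and simplify:
|a_n|^(1/n) = n/(n + 14)
Take the limit as n -> infinity: L = 1.
Since L = 1, the root test is inconclusive. (In fact a_n = (n/(n+14))^n -> e^(-14) != 0, so the nth-term test shows divergence; but the root test itself gives no conclusion.)

inconclusive


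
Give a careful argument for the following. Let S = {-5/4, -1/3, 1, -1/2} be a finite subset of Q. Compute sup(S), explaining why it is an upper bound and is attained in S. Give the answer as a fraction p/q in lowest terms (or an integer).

S is finite, so sup(S) = max(S).
Sorted decreasing:
1, -1/3, -1/2, -5/4
The extremum is 1.
For every x in S, x <= 1. And 1 is in S, so it is attained.
Therefore sup(S) = 1.

1


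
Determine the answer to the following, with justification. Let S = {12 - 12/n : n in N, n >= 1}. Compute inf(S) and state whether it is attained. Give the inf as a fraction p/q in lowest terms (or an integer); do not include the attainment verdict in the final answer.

Analysis:
- Values: 0, 6, 8, 9, ... strictly increasing.
- Minimum is 0 (n=1); inf = 0 (attained).
- 12 - 12/n -> 12 from below; sup = 12, not attained.
Conclusion: inf(S) = 0, attained in S.

0


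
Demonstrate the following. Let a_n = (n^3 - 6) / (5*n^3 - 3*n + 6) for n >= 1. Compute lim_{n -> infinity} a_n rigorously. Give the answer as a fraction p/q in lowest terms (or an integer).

Divide numerator and denominator by n^3, the highest power:
numerator / n^3 = 1 - 6/n^3
denominator / n^3 = 5 - 3/n^2 + 6/n^3
As n -> infinity, all terms of the form c/n^k (k >= 1) tend to 0.
So numerator / n^3 -> 1 and denominator / n^3 -> 5.
Therefore lim a_n = 1/5.

1/5


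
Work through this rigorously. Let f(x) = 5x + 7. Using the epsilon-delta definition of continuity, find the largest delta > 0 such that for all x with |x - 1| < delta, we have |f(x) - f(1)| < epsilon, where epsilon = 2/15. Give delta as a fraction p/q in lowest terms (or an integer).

We compute f(1) = 5*(1) + 7 = 12.
|f(x) - f(1)| = |5x + 7 - (12)| = |5(x - 1)| = 5|x - 1|.
We need 5|x - 1| < 2/15, i.e. |x - 1| < 2/15 / 5 = 2/75.
So any delta <= 2/75 works. Conversely, if delta > 2/75, then x = 1 + 2/75 satisfies |x - 1| = 2/75 < delta but |f(x) - f(1)| = 5 * 2/75 = 2/15, which is not < 2/15; so no larger delta works.
Hence the largest such delta is 2/75.

2/75


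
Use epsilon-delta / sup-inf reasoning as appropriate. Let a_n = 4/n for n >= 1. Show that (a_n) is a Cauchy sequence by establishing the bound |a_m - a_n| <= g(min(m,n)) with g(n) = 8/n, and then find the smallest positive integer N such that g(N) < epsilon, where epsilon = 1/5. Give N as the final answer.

For any m, n >= 1, by the triangle inequality:
|a_m - a_n| = |4/m - 4/n| <= 4*1/m + 4*1/n <= 8/min(m,n).
So g(n) = 8/n bounds the Cauchy difference. Since g(n) -> 0, (a_n) is Cauchy.
Now solve g(N) < 1/5: 8/N < 1/5 <=> N > 8 / (1/5) = 40.
The smallest integer strictly greater than 40 is N = 41.
Check: g(41) = 8/41 = 8/41 < 1/5; g(40) = 1/5 >= 1/5. So N = 41.

41


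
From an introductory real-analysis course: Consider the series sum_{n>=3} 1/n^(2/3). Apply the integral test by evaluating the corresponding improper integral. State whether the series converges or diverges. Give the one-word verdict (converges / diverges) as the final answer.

Let f(x) = x^(-2/3). Then f is positive, continuous, and decreasing on [3, infinity), so the integral test applies.
Compute the improper integral int_{3}^infinity f(x) dx:
  antiderivative F(x) = 3*x^(1/3).
  As x -> infinity, F(x) -> infinity (since p = 2/3 < 1).
  So the integral diverges. By the integral test, the series diverges.

diverges


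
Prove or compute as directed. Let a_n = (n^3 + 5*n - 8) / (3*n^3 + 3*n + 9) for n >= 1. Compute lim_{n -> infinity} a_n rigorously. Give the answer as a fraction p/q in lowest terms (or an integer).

Divide numerator and denominator by n^3, the highest power:
numerator / n^3 = 1 + 5/n^2 - 8/n^3
denominator / n^3 = 3 + 3/n^2 + 9/n^3
As n -> infinity, all terms of the form c/n^k (k >= 1) tend to 0.
So numerator / n^3 -> 1 and denominator / n^3 -> 3.
Therefore lim a_n = 1/3.

1/3


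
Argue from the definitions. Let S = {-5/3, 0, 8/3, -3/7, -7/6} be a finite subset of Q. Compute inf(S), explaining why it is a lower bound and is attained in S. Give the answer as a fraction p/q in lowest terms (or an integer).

S is finite, so inf(S) = min(S).
Sorted increasing:
-5/3, -7/6, -3/7, 0, 8/3
The extremum is -5/3.
For every x in S, x >= -5/3. And -5/3 is in S, so it is attained.
Therefore inf(S) = -5/3.

-5/3


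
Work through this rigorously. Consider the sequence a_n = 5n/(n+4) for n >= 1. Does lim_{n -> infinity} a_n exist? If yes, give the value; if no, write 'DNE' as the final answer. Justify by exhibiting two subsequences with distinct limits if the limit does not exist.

Examine the behaviour of a_n along subsequences.
Even-n subsequence a_{2k} = 5(2k)/(2k+4) -> 5. Odd-n subsequence a_{2k+1} = 5(2k+1)/(2k+5) -> 5. Both tend to 5, which suggests the limit is 5; verify directly.
|a_n - 5| = |5n - 5(n+4)| / (n+4) = 20/(n+4) < 20/n for every n >= 1.
Given epsilon > 0, choose a positive integer N > 20/epsilon. Then for all n >= N, |a_n - 5| < 20/n <= 20/N < epsilon.
So by the definition of the limit, lim a_n exists and equals 5.

5


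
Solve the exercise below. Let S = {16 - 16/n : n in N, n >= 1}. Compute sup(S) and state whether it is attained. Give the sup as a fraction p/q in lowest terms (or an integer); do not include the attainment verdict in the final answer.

Analysis:
- Values: 0, 8, 32/3, 12, ... strictly increasing.
- Minimum is 0 (n=1); inf = 0 (attained).
- 16 - 16/n -> 16 from below; sup = 16, not attained.
Conclusion: sup(S) = 16, not attained in S.

16


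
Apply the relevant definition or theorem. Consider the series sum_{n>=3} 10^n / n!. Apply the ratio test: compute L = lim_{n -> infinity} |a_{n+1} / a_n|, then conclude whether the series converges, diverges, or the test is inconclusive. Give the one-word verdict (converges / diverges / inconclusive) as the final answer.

Let a_n denote the general term. Form the ratio a_{n+1}/a_n and simplify:
a_{n+1}/a_n = 10/(n + 1)
Take the limit as n -> infinity: L = 0.
Since L = 0 < 1, the ratio test implies the series converges.

converges


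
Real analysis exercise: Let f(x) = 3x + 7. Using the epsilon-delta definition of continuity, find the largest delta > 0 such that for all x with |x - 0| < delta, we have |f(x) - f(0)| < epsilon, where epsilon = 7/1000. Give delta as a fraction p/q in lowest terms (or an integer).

We compute f(0) = 3*(0) + 7 = 7.
|f(x) - f(0)| = |3x + 7 - (7)| = |3(x - 0)| = 3|x - 0|.
We need 3|x - 0| < 7/1000, i.e. |x - 0| < 7/1000 / 3 = 7/3000.
So any delta <= 7/3000 works. Conversely, if delta > 7/3000, then x = 0 + 7/3000 satisfies |x - 0| = 7/3000 < delta but |f(x) - f(0)| = 3 * 7/3000 = 7/1000, which is not < 7/1000; so no larger delta works.
Hence the largest such delta is 7/3000.

7/3000


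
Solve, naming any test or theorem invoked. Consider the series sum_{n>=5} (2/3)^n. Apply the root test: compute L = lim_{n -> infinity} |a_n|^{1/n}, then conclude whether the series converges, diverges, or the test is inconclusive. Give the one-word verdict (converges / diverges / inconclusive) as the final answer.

Let a_n denote the general term. Form |a_n|^(1/n) and simplify:
|a_n|^(1/n) = 2/3
Take the limit as n -> infinity: L = 2/3.
Since L = 2/3 < 1, the root test implies convergence.

converges


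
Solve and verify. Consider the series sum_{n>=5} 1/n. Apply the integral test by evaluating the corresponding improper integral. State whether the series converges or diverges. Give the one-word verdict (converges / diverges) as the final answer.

Let f(x) = 1/x. Then f is positive, continuous, and decreasing on [5, infinity), so the integral test applies.
Compute the improper integral int_{5}^infinity f(x) dx:
  antiderivative F(x) = log(x).
  As x -> infinity, log(x) -> infinity.
  So int = infinity - log(5) = infinity. By the integral test, the series diverges.

diverges


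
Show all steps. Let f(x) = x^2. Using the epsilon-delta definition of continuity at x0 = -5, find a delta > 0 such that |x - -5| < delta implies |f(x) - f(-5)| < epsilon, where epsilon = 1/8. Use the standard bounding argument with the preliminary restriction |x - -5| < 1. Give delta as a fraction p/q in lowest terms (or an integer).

Factor: |x^2 - (-5)^2| = |x - -5| * |x + -5|.
Impose |x - -5| < 1 first. Then |x + -5| = |(x - -5) + 2*(-5)| <= |x - -5| + 2*|-5| < 1 + 10 = 11.
So |x^2 - (-5)^2| < delta * 11.
We need delta * 11 <= 1/8, i.e. delta <= 1/8/11 = 1/88.
Since 1/88 < 1, this is tighter than 1; take delta = 1/88.
So delta = 1/88 works.

1/88


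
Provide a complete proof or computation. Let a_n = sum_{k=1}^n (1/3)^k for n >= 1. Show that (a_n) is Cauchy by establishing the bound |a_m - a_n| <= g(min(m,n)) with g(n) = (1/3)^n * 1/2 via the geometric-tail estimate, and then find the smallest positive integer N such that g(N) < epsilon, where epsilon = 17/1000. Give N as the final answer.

For m > n >= 1: |a_m - a_n| = sum_{k=n+1}^m (1/3)^k < sum_{k=n+1}^infinity (1/3)^k = (1/3)^(n+1) / (1 - 1/3) = (1/3)^n * (1/3) * (3/2) = (1/3)^n * 1/2.
So g(n) = (1/3)^n / 2. Since g(n) -> 0, (a_n) is Cauchy.
Now solve g(N) < 17/1000: (1/3)^N / 2 < 17/1000 <=> 3^N > 1 / (2 * 17/1000) = 500/17.
Check powers of 3: 3^3 = 27 <= 500/17, 3^4 = 81 > 500/17.
So the smallest such N is 4. Check: g(4) = 1/(2 * 81) = 1/162 < 17/1000.

4


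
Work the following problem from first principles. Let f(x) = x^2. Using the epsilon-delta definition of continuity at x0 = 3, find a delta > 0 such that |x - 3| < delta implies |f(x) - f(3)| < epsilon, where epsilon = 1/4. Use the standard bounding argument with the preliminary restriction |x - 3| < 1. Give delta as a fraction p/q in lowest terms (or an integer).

Factor: |x^2 - (3)^2| = |x - 3| * |x + 3|.
Impose |x - 3| < 1 first. Then |x + 3| = |(x - 3) + 2*(3)| <= |x - 3| + 2*|3| < 1 + 6 = 7.
So |x^2 - (3)^2| < delta * 7.
We need delta * 7 <= 1/4, i.e. delta <= 1/4/7 = 1/28.
Since 1/28 < 1, this is tighter than 1; take delta = 1/28.
So delta = 1/28 works.

1/28


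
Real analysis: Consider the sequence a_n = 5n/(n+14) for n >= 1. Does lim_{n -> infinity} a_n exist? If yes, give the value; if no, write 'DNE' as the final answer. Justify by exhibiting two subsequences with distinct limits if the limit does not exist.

Examine the behaviour of a_n along subsequences.
Even-n subsequence a_{2k} = 5(2k)/(2k+14) -> 5. Odd-n subsequence a_{2k+1} = 5(2k+1)/(2k+15) -> 5. Both tend to 5, which suggests the limit is 5; verify directly.
|a_n - 5| = |5n - 5(n+14)| / (n+14) = 70/(n+14) < 70/n for every n >= 1.
Given epsilon > 0, choose a positive integer N > 70/epsilon. Then for all n >= N, |a_n - 5| < 70/n <= 70/N < epsilon.
So by the definition of the limit, lim a_n exists and equals 5.

5


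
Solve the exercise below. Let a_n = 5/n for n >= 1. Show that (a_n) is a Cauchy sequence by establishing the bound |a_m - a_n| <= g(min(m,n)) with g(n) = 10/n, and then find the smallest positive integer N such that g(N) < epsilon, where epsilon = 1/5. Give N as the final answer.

For any m, n >= 1, by the triangle inequality:
|a_m - a_n| = |5/m - 5/n| <= 5*1/m + 5*1/n <= 10/min(m,n).
So g(n) = 10/n bounds the Cauchy difference. Since g(n) -> 0, (a_n) is Cauchy.
Now solve g(N) < 1/5: 10/N < 1/5 <=> N > 10 / (1/5) = 50.
The smallest integer strictly greater than 50 is N = 51.
Check: g(51) = 10/51 = 10/51 < 1/5; g(50) = 1/5 >= 1/5. So N = 51.

51


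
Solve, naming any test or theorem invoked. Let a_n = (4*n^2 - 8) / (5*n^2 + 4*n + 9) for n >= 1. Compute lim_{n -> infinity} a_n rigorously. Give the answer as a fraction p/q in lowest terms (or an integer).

Divide numerator and denominator by n^2, the highest power:
numerator / n^2 = 4 - 8/n^2
denominator / n^2 = 5 + 4/n + 9/n^2
As n -> infinity, all terms of the form c/n^k (k >= 1) tend to 0.
So numerator / n^2 -> 4 and denominator / n^2 -> 5.
Therefore lim a_n = 4/5.

4/5
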